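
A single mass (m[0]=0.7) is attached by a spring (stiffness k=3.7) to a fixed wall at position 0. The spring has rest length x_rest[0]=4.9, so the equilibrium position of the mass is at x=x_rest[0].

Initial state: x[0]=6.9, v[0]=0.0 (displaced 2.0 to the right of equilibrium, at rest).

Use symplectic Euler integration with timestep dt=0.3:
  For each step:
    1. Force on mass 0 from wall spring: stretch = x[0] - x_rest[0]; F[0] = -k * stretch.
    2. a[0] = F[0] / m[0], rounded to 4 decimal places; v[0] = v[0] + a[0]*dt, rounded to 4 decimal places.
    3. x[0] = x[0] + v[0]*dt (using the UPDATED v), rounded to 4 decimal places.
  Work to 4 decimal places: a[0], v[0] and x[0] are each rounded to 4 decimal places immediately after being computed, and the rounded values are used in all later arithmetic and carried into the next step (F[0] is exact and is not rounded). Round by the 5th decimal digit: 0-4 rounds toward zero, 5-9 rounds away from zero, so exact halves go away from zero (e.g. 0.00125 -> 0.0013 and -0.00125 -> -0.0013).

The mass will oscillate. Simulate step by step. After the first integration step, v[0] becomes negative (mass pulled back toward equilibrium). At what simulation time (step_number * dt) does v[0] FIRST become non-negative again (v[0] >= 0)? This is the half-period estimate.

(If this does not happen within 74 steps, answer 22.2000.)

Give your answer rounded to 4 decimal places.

Answer: 1.5000

Derivation:
Step 0: x=[6.9000] v=[0.0000]
Step 1: x=[5.9486] v=[-3.1714]
Step 2: x=[4.4983] v=[-4.8342]
Step 3: x=[3.2391] v=[-4.1972]
Step 4: x=[2.7701] v=[-1.5635]
Step 5: x=[3.3143] v=[1.8139]
First v>=0 after going negative at step 5, time=1.5000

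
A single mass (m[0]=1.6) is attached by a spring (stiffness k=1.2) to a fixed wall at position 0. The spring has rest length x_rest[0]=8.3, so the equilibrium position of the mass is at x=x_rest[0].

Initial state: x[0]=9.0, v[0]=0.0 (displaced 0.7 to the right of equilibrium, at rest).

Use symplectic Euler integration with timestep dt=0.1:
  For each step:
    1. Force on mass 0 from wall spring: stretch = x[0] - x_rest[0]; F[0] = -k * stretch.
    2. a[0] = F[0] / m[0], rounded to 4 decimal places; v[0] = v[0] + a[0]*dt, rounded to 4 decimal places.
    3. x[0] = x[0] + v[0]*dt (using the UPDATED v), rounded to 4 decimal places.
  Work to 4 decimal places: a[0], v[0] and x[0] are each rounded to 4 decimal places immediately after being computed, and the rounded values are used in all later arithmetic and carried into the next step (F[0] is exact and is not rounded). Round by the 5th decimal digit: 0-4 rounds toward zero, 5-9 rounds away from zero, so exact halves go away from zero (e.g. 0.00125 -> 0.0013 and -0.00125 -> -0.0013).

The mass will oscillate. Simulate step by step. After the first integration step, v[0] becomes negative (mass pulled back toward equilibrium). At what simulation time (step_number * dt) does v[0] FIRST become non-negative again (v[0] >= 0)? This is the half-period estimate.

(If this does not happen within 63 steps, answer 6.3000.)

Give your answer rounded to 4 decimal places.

Step 0: x=[9.0000] v=[0.0000]
Step 1: x=[8.9948] v=[-0.0525]
Step 2: x=[8.9843] v=[-0.1046]
Step 3: x=[8.9687] v=[-0.1559]
Step 4: x=[8.9481] v=[-0.2061]
Step 5: x=[8.9226] v=[-0.2547]
Step 6: x=[8.8925] v=[-0.3014]
Step 7: x=[8.8579] v=[-0.3458]
Step 8: x=[8.8191] v=[-0.3876]
Step 9: x=[8.7765] v=[-0.4265]
Step 10: x=[8.7303] v=[-0.4622]
Step 11: x=[8.6809] v=[-0.4945]
Step 12: x=[8.6286] v=[-0.5231]
Step 13: x=[8.5738] v=[-0.5478]
Step 14: x=[8.5170] v=[-0.5683]
Step 15: x=[8.4585] v=[-0.5846]
Step 16: x=[8.3989] v=[-0.5965]
Step 17: x=[8.3385] v=[-0.6039]
Step 18: x=[8.2778] v=[-0.6068]
Step 19: x=[8.2173] v=[-0.6051]
Step 20: x=[8.1574] v=[-0.5989]
Step 21: x=[8.0986] v=[-0.5882]
Step 22: x=[8.0413] v=[-0.5731]
Step 23: x=[7.9859] v=[-0.5537]
Step 24: x=[7.9329] v=[-0.5301]
Step 25: x=[7.8826] v=[-0.5026]
Step 26: x=[7.8355] v=[-0.4713]
Step 27: x=[7.7919] v=[-0.4365]
Step 28: x=[7.7521] v=[-0.3984]
Step 29: x=[7.7164] v=[-0.3573]
Step 30: x=[7.6851] v=[-0.3135]
Step 31: x=[7.6584] v=[-0.2674]
Step 32: x=[7.6365] v=[-0.2193]
Step 33: x=[7.6196] v=[-0.1695]
Step 34: x=[7.6078] v=[-0.1185]
Step 35: x=[7.6011] v=[-0.0666]
Step 36: x=[7.5997] v=[-0.0142]
Step 37: x=[7.6035] v=[0.0383]
First v>=0 after going negative at step 37, time=3.7000

Answer: 3.7000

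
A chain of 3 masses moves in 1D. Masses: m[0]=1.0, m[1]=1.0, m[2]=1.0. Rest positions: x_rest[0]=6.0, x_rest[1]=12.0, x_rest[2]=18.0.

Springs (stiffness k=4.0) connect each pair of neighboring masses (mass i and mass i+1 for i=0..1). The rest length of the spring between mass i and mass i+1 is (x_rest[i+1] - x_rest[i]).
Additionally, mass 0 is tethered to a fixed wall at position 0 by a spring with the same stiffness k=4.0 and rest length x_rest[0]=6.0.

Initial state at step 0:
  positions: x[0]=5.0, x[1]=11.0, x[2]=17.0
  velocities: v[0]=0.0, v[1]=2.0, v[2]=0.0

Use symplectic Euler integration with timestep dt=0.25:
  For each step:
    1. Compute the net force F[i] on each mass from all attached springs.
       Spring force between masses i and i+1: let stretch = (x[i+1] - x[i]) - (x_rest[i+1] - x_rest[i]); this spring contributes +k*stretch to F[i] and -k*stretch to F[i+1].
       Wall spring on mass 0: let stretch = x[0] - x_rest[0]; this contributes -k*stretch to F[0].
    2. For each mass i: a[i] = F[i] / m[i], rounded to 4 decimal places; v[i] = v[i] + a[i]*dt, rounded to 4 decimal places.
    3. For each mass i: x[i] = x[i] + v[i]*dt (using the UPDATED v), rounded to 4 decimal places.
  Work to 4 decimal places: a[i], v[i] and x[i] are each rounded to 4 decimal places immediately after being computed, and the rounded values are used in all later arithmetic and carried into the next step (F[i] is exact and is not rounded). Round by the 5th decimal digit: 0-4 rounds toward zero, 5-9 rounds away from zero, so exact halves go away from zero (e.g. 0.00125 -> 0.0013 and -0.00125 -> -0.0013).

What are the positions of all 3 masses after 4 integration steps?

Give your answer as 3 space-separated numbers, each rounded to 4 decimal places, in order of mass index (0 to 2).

Answer: 6.7266 12.0313 17.8477

Derivation:
Step 0: x=[5.0000 11.0000 17.0000] v=[0.0000 2.0000 0.0000]
Step 1: x=[5.2500 11.5000 17.0000] v=[1.0000 2.0000 0.0000]
Step 2: x=[5.7500 11.8125 17.1250] v=[2.0000 1.2500 0.5000]
Step 3: x=[6.3281 11.9375 17.4219] v=[2.3125 0.5000 1.1875]
Step 4: x=[6.7266 12.0313 17.8477] v=[1.5938 0.3750 1.7031]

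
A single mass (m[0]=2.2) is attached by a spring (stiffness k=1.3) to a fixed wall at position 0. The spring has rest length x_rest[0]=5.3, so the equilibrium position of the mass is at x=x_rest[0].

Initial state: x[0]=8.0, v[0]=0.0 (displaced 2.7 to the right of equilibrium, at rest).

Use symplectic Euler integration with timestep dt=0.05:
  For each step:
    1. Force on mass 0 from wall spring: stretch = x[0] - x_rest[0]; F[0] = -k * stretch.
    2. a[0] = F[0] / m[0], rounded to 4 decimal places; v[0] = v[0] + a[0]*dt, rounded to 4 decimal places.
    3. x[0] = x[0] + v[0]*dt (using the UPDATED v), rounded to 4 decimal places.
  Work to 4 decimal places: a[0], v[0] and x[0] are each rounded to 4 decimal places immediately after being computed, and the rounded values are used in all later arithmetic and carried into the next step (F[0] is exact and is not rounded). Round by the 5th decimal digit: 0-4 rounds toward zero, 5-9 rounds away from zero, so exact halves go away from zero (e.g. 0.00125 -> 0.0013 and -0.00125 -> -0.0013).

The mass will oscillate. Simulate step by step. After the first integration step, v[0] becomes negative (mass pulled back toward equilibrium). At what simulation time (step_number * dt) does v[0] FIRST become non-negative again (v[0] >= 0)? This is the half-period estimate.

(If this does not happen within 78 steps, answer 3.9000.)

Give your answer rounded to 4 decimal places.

Answer: 3.9000

Derivation:
Step 0: x=[8.0000] v=[0.0000]
Step 1: x=[7.9960] v=[-0.0798]
Step 2: x=[7.9880] v=[-0.1595]
Step 3: x=[7.9761] v=[-0.2389]
Step 4: x=[7.9602] v=[-0.3180]
Step 5: x=[7.9404] v=[-0.3966]
Step 6: x=[7.9167] v=[-0.4746]
Step 7: x=[7.8891] v=[-0.5519]
Step 8: x=[7.8577] v=[-0.6284]
Step 9: x=[7.8225] v=[-0.7040]
Step 10: x=[7.7836] v=[-0.7785]
Step 11: x=[7.7410] v=[-0.8519]
Step 12: x=[7.6948] v=[-0.9240]
Step 13: x=[7.6451] v=[-0.9948]
Step 14: x=[7.5919] v=[-1.0641]
Step 15: x=[7.5353] v=[-1.1318]
Step 16: x=[7.4754] v=[-1.1978]
Step 17: x=[7.4123] v=[-1.2621]
Step 18: x=[7.3461] v=[-1.3245]
Step 19: x=[7.2769] v=[-1.3850]
Step 20: x=[7.2047] v=[-1.4434]
Step 21: x=[7.1297] v=[-1.4997]
Step 22: x=[7.0520] v=[-1.5538]
Step 23: x=[6.9717] v=[-1.6056]
Step 24: x=[6.8890] v=[-1.6550]
Step 25: x=[6.8039] v=[-1.7020]
Step 26: x=[6.7166] v=[-1.7464]
Step 27: x=[6.6272] v=[-1.7883]
Step 28: x=[6.5358] v=[-1.8275]
Step 29: x=[6.4426] v=[-1.8640]
Step 30: x=[6.3477] v=[-1.8978]
Step 31: x=[6.2513] v=[-1.9288]
Step 32: x=[6.1535] v=[-1.9569]
Step 33: x=[6.0544] v=[-1.9821]
Step 34: x=[5.9542] v=[-2.0044]
Step 35: x=[5.8530] v=[-2.0237]
Step 36: x=[5.7510] v=[-2.0400]
Step 37: x=[5.6483] v=[-2.0533]
Step 38: x=[5.5451] v=[-2.0636]
Step 39: x=[5.4416] v=[-2.0708]
Step 40: x=[5.3379] v=[-2.0750]
Step 41: x=[5.2341] v=[-2.0761]
Step 42: x=[5.1304] v=[-2.0742]
Step 43: x=[5.0269] v=[-2.0692]
Step 44: x=[4.9238] v=[-2.0611]
Step 45: x=[4.8213] v=[-2.0500]
Step 46: x=[4.7195] v=[-2.0359]
Step 47: x=[4.6186] v=[-2.0188]
Step 48: x=[4.5187] v=[-1.9987]
Step 49: x=[4.4199] v=[-1.9756]
Step 50: x=[4.3224] v=[-1.9496]
Step 51: x=[4.2264] v=[-1.9207]
Step 52: x=[4.1320] v=[-1.8890]
Step 53: x=[4.0393] v=[-1.8545]
Step 54: x=[3.9484] v=[-1.8173]
Step 55: x=[3.8595] v=[-1.7774]
Step 56: x=[3.7728] v=[-1.7348]
Step 57: x=[3.6883] v=[-1.6897]
Step 58: x=[3.6062] v=[-1.6421]
Step 59: x=[3.5266] v=[-1.5921]
Step 60: x=[3.4496] v=[-1.5397]
Step 61: x=[3.3754] v=[-1.4850]
Step 62: x=[3.3040] v=[-1.4281]
Step 63: x=[3.2355] v=[-1.3691]
Step 64: x=[3.1701] v=[-1.3081]
Step 65: x=[3.1078] v=[-1.2452]
Step 66: x=[3.0488] v=[-1.1804]
Step 67: x=[2.9931] v=[-1.1139]
Step 68: x=[2.9408] v=[-1.0457]
Step 69: x=[2.8920] v=[-0.9760]
Step 70: x=[2.8468] v=[-0.9049]
Step 71: x=[2.8052] v=[-0.8324]
Step 72: x=[2.7673] v=[-0.7587]
Step 73: x=[2.7331] v=[-0.6839]
Step 74: x=[2.7027] v=[-0.6081]
Step 75: x=[2.6761] v=[-0.5314]
Step 76: x=[2.6534] v=[-0.4539]
Step 77: x=[2.6346] v=[-0.3757]
Step 78: x=[2.6198] v=[-0.2970]
v[0] did not become non-negative within 78 steps; using fallback time=3.9000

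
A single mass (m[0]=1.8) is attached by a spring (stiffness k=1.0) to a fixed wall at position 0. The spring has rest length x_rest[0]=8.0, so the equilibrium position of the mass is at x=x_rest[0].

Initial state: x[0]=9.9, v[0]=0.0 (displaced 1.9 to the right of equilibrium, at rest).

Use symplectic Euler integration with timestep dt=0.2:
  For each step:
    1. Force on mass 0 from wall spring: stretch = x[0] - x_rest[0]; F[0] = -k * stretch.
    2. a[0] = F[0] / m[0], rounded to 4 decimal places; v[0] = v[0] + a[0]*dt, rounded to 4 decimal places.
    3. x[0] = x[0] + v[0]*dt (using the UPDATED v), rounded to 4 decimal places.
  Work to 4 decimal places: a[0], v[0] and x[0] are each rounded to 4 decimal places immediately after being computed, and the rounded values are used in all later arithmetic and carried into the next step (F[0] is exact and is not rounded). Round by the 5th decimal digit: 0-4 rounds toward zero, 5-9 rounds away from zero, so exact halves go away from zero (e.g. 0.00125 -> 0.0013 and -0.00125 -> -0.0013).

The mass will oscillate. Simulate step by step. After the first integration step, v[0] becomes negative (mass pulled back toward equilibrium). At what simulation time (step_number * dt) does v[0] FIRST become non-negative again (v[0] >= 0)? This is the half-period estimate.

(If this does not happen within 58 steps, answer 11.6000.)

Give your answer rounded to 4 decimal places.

Step 0: x=[9.9000] v=[0.0000]
Step 1: x=[9.8578] v=[-0.2111]
Step 2: x=[9.7743] v=[-0.4175]
Step 3: x=[9.6514] v=[-0.6146]
Step 4: x=[9.4918] v=[-0.7981]
Step 5: x=[9.2990] v=[-0.9639]
Step 6: x=[9.0774] v=[-1.1082]
Step 7: x=[8.8318] v=[-1.2279]
Step 8: x=[8.5677] v=[-1.3203]
Step 9: x=[8.2910] v=[-1.3834]
Step 10: x=[8.0079] v=[-1.4157]
Step 11: x=[7.7246] v=[-1.4166]
Step 12: x=[7.4474] v=[-1.3860]
Step 13: x=[7.1825] v=[-1.3246]
Step 14: x=[6.9357] v=[-1.2338]
Step 15: x=[6.7126] v=[-1.1155]
Step 16: x=[6.5181] v=[-0.9725]
Step 17: x=[6.3565] v=[-0.8078]
Step 18: x=[6.2315] v=[-0.6252]
Step 19: x=[6.1458] v=[-0.4287]
Step 20: x=[6.1013] v=[-0.2227]
Step 21: x=[6.0990] v=[-0.0117]
Step 22: x=[6.1389] v=[0.1995]
First v>=0 after going negative at step 22, time=4.4000

Answer: 4.4000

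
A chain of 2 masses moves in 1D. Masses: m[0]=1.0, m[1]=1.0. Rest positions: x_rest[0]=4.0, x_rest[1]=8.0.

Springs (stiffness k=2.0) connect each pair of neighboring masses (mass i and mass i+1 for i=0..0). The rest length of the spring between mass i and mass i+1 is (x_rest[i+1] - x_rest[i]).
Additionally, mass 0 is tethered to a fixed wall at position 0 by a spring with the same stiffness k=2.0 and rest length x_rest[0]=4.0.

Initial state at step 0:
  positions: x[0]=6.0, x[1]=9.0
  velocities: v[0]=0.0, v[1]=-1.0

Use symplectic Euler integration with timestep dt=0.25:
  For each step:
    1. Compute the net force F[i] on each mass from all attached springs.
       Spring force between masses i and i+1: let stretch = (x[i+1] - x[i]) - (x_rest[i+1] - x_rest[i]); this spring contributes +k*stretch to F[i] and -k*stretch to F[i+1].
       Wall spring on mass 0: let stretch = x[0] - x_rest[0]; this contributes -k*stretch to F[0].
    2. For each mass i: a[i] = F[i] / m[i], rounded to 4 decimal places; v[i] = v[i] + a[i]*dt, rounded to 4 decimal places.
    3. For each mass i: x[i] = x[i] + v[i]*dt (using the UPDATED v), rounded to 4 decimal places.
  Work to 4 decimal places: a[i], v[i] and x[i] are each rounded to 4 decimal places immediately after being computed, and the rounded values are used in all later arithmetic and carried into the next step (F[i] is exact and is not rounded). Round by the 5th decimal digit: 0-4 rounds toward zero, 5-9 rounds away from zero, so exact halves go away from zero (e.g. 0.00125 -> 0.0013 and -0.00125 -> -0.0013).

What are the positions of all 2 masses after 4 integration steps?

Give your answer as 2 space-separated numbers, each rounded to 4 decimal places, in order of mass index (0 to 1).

Answer: 3.4099 8.7239

Derivation:
Step 0: x=[6.0000 9.0000] v=[0.0000 -1.0000]
Step 1: x=[5.6250 8.8750] v=[-1.5000 -0.5000]
Step 2: x=[4.9531 8.8438] v=[-2.6875 -0.1250]
Step 3: x=[4.1484 8.8262] v=[-3.2187 -0.0704]
Step 4: x=[3.4099 8.7239] v=[-2.9540 -0.4093]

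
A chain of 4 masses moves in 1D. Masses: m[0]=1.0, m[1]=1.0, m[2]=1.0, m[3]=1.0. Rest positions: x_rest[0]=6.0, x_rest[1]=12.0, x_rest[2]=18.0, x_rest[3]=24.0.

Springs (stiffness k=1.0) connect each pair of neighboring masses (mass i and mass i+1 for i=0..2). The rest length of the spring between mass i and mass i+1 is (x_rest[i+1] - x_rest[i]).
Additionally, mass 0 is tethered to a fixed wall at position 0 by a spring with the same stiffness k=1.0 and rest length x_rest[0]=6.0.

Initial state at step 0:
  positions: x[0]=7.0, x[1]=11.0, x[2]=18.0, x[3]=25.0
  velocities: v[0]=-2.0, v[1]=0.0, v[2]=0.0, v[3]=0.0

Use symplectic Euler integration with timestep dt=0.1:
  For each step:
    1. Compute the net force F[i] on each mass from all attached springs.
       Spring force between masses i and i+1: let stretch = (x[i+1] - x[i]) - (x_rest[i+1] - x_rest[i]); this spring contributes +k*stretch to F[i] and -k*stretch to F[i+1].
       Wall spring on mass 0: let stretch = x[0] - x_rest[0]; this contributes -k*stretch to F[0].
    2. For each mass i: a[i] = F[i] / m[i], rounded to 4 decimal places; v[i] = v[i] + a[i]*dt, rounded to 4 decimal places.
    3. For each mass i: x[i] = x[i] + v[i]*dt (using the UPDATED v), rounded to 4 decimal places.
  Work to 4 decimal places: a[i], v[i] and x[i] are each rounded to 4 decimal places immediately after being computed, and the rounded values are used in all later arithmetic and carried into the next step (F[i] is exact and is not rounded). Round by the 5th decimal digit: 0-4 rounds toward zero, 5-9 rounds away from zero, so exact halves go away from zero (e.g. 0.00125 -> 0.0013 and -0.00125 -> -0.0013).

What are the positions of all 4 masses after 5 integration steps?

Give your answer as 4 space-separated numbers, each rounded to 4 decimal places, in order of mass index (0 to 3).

Step 0: x=[7.0000 11.0000 18.0000 25.0000] v=[-2.0000 0.0000 0.0000 0.0000]
Step 1: x=[6.7700 11.0300 18.0000 24.9900] v=[-2.3000 0.3000 0.0000 -0.1000]
Step 2: x=[6.5149 11.0871 18.0002 24.9701] v=[-2.5510 0.5710 0.0020 -0.1990]
Step 3: x=[6.2404 11.1676 18.0010 24.9405] v=[-2.7453 0.8051 0.0077 -0.2960]
Step 4: x=[5.9527 11.2672 18.0028 24.9015] v=[-2.8766 0.9957 0.0183 -0.3900]
Step 5: x=[5.6587 11.3810 18.0063 24.8535] v=[-2.9404 1.1378 0.0346 -0.4799]

Answer: 5.6587 11.3810 18.0063 24.8535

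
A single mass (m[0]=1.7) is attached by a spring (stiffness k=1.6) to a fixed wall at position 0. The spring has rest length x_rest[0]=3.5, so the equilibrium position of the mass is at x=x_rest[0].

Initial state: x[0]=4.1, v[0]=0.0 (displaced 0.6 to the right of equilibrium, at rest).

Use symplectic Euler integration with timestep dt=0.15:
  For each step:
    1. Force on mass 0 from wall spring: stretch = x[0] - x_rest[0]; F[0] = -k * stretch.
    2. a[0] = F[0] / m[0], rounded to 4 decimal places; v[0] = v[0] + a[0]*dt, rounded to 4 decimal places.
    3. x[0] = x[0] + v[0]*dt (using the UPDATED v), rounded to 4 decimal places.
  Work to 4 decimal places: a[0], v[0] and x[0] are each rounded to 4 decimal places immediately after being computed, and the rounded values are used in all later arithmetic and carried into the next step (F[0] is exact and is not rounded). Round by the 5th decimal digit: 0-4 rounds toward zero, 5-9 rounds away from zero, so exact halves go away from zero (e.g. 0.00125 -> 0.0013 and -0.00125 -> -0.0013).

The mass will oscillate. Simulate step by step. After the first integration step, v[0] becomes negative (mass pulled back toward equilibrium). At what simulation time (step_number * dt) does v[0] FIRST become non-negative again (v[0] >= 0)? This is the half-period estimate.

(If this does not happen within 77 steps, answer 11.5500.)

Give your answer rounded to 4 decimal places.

Step 0: x=[4.1000] v=[0.0000]
Step 1: x=[4.0873] v=[-0.0847]
Step 2: x=[4.0622] v=[-0.1676]
Step 3: x=[4.0252] v=[-0.2470]
Step 4: x=[3.9770] v=[-0.3211]
Step 5: x=[3.9187] v=[-0.3884]
Step 6: x=[3.8516] v=[-0.4475]
Step 7: x=[3.7770] v=[-0.4971]
Step 8: x=[3.6966] v=[-0.5362]
Step 9: x=[3.6120] v=[-0.5640]
Step 10: x=[3.5250] v=[-0.5798]
Step 11: x=[3.4375] v=[-0.5833]
Step 12: x=[3.3513] v=[-0.5745]
Step 13: x=[3.2683] v=[-0.5535]
Step 14: x=[3.1902] v=[-0.5208]
Step 15: x=[3.1186] v=[-0.4771]
Step 16: x=[3.0551] v=[-0.4233]
Step 17: x=[3.0010] v=[-0.3605]
Step 18: x=[2.9575] v=[-0.2901]
Step 19: x=[2.9255] v=[-0.2135]
Step 20: x=[2.9056] v=[-0.1324]
Step 21: x=[2.8983] v=[-0.0485]
Step 22: x=[2.9038] v=[0.0364]
First v>=0 after going negative at step 22, time=3.3000

Answer: 3.3000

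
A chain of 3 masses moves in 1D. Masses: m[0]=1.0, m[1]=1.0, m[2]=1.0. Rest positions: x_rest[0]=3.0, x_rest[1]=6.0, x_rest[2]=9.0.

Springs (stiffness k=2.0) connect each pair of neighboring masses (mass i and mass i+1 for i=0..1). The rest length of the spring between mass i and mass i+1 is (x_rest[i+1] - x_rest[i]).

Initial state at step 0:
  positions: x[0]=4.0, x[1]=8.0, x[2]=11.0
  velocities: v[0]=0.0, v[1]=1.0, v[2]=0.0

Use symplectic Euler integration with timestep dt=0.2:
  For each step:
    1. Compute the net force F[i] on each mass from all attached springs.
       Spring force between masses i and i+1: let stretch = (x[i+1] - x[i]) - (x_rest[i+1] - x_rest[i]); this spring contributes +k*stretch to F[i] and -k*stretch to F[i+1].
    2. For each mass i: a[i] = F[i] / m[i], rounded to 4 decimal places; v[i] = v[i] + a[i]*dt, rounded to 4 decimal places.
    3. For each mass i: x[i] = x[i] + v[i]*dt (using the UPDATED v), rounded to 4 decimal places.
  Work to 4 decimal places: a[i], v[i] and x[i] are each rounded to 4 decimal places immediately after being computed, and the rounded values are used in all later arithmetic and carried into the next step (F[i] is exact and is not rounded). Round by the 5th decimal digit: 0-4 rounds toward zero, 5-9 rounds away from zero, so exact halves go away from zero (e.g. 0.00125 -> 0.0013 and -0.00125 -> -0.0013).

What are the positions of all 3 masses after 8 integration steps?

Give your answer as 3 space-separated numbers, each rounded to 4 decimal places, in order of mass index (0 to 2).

Answer: 5.7623 7.8287 11.0091

Derivation:
Step 0: x=[4.0000 8.0000 11.0000] v=[0.0000 1.0000 0.0000]
Step 1: x=[4.0800 8.1200 11.0000] v=[0.4000 0.6000 0.0000]
Step 2: x=[4.2432 8.1472 11.0096] v=[0.8160 0.1360 0.0480]
Step 3: x=[4.4787 8.0911 11.0302] v=[1.1776 -0.2806 0.1030]
Step 4: x=[4.7632 7.9811 11.0557] v=[1.4226 -0.5499 0.1274]
Step 5: x=[5.0652 7.8597 11.0752] v=[1.5098 -0.6072 0.0976]
Step 6: x=[5.3507 7.7719 11.0775] v=[1.4276 -0.4388 0.0114]
Step 7: x=[5.5899 7.7549 11.0553] v=[1.1961 -0.0850 -0.1108]
Step 8: x=[5.7623 7.8287 11.0091] v=[0.8621 0.3692 -0.2310]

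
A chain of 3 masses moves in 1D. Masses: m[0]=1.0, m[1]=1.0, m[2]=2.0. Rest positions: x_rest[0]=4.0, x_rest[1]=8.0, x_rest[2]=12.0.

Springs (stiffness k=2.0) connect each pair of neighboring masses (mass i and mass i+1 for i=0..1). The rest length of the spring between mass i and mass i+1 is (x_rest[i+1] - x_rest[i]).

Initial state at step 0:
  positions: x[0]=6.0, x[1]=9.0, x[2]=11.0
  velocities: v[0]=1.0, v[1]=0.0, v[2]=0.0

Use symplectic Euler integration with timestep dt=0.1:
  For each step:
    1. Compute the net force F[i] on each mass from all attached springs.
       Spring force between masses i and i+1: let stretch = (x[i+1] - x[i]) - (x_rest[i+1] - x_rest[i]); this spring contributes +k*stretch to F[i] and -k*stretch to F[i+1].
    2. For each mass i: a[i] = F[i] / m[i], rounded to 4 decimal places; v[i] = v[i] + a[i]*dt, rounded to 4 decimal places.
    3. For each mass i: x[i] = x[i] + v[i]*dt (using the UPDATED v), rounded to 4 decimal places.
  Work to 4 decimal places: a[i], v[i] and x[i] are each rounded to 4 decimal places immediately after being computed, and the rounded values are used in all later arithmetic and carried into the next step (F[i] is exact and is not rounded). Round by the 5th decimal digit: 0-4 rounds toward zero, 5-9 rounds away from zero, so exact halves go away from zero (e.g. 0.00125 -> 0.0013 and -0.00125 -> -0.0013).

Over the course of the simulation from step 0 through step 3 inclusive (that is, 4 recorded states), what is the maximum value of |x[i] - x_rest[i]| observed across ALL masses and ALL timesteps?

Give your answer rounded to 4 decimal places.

Step 0: x=[6.0000 9.0000 11.0000] v=[1.0000 0.0000 0.0000]
Step 1: x=[6.0800 8.9800 11.0200] v=[0.8000 -0.2000 0.2000]
Step 2: x=[6.1380 8.9428 11.0596] v=[0.5800 -0.3720 0.3960]
Step 3: x=[6.1721 8.8918 11.1180] v=[0.3410 -0.5096 0.5843]
Max displacement = 2.1721

Answer: 2.1721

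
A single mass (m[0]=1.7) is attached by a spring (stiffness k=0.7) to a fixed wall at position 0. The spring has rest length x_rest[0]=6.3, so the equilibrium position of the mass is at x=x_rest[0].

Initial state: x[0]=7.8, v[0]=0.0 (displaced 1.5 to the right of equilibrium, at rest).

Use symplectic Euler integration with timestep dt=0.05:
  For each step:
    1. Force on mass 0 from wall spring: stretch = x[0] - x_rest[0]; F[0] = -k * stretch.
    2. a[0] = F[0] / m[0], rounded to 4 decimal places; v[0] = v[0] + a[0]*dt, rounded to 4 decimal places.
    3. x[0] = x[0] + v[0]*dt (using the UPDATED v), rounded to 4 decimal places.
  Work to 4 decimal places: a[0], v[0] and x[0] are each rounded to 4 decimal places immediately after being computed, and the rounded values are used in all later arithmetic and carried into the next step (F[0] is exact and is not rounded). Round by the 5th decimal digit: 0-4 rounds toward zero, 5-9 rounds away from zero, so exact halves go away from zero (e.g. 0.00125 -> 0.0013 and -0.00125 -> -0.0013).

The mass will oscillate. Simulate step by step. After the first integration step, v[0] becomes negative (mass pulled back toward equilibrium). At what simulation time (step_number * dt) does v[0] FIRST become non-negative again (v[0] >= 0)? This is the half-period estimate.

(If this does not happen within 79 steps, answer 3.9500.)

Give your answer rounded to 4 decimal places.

Answer: 3.9500

Derivation:
Step 0: x=[7.8000] v=[0.0000]
Step 1: x=[7.7985] v=[-0.0309]
Step 2: x=[7.7954] v=[-0.0618]
Step 3: x=[7.7908] v=[-0.0926]
Step 4: x=[7.7846] v=[-0.1233]
Step 5: x=[7.7769] v=[-0.1539]
Step 6: x=[7.7677] v=[-0.1843]
Step 7: x=[7.7570] v=[-0.2145]
Step 8: x=[7.7448] v=[-0.2445]
Step 9: x=[7.7311] v=[-0.2742]
Step 10: x=[7.7159] v=[-0.3037]
Step 11: x=[7.6993] v=[-0.3329]
Step 12: x=[7.6812] v=[-0.3617]
Step 13: x=[7.6617] v=[-0.3901]
Step 14: x=[7.6408] v=[-0.4181]
Step 15: x=[7.6185] v=[-0.4457]
Step 16: x=[7.5949] v=[-0.4728]
Step 17: x=[7.5699] v=[-0.4995]
Step 18: x=[7.5436] v=[-0.5256]
Step 19: x=[7.5160] v=[-0.5512]
Step 20: x=[7.4872] v=[-0.5762]
Step 21: x=[7.4572] v=[-0.6006]
Step 22: x=[7.4260] v=[-0.6244]
Step 23: x=[7.3936] v=[-0.6476]
Step 24: x=[7.3601] v=[-0.6701]
Step 25: x=[7.3255] v=[-0.6919]
Step 26: x=[7.2899] v=[-0.7130]
Step 27: x=[7.2532] v=[-0.7334]
Step 28: x=[7.2156] v=[-0.7530]
Step 29: x=[7.1770] v=[-0.7719]
Step 30: x=[7.1375] v=[-0.7900]
Step 31: x=[7.0971] v=[-0.8072]
Step 32: x=[7.0559] v=[-0.8236]
Step 33: x=[7.0139] v=[-0.8392]
Step 34: x=[6.9712] v=[-0.8539]
Step 35: x=[6.9278] v=[-0.8677]
Step 36: x=[6.8838] v=[-0.8806]
Step 37: x=[6.8392] v=[-0.8926]
Step 38: x=[6.7940] v=[-0.9037]
Step 39: x=[6.7483] v=[-0.9139]
Step 40: x=[6.7021] v=[-0.9231]
Step 41: x=[6.6555] v=[-0.9314]
Step 42: x=[6.6086] v=[-0.9387]
Step 43: x=[6.5613] v=[-0.9451]
Step 44: x=[6.5138] v=[-0.9505]
Step 45: x=[6.4661] v=[-0.9549]
Step 46: x=[6.4182] v=[-0.9583]
Step 47: x=[6.3702] v=[-0.9607]
Step 48: x=[6.3221] v=[-0.9621]
Step 49: x=[6.2740] v=[-0.9626]
Step 50: x=[6.2259] v=[-0.9621]
Step 51: x=[6.1779] v=[-0.9606]
Step 52: x=[6.1300] v=[-0.9581]
Step 53: x=[6.0823] v=[-0.9546]
Step 54: x=[6.0348] v=[-0.9501]
Step 55: x=[5.9876] v=[-0.9446]
Step 56: x=[5.9407] v=[-0.9382]
Step 57: x=[5.8942] v=[-0.9308]
Step 58: x=[5.8481] v=[-0.9224]
Step 59: x=[5.8024] v=[-0.9131]
Step 60: x=[5.7573] v=[-0.9029]
Step 61: x=[5.7127] v=[-0.8917]
Step 62: x=[5.6687] v=[-0.8796]
Step 63: x=[5.6254] v=[-0.8666]
Step 64: x=[5.5828] v=[-0.8527]
Step 65: x=[5.5409] v=[-0.8379]
Step 66: x=[5.4998] v=[-0.8223]
Step 67: x=[5.4595] v=[-0.8058]
Step 68: x=[5.4201] v=[-0.7885]
Step 69: x=[5.3816] v=[-0.7704]
Step 70: x=[5.3440] v=[-0.7515]
Step 71: x=[5.3074] v=[-0.7318]
Step 72: x=[5.2718] v=[-0.7114]
Step 73: x=[5.2373] v=[-0.6902]
Step 74: x=[5.2039] v=[-0.6683]
Step 75: x=[5.1716] v=[-0.6457]
Step 76: x=[5.1405] v=[-0.6225]
Step 77: x=[5.1106] v=[-0.5986]
Step 78: x=[5.0819] v=[-0.5741]
Step 79: x=[5.0545] v=[-0.5490]
v[0] did not become non-negative within 79 steps; using fallback time=3.9500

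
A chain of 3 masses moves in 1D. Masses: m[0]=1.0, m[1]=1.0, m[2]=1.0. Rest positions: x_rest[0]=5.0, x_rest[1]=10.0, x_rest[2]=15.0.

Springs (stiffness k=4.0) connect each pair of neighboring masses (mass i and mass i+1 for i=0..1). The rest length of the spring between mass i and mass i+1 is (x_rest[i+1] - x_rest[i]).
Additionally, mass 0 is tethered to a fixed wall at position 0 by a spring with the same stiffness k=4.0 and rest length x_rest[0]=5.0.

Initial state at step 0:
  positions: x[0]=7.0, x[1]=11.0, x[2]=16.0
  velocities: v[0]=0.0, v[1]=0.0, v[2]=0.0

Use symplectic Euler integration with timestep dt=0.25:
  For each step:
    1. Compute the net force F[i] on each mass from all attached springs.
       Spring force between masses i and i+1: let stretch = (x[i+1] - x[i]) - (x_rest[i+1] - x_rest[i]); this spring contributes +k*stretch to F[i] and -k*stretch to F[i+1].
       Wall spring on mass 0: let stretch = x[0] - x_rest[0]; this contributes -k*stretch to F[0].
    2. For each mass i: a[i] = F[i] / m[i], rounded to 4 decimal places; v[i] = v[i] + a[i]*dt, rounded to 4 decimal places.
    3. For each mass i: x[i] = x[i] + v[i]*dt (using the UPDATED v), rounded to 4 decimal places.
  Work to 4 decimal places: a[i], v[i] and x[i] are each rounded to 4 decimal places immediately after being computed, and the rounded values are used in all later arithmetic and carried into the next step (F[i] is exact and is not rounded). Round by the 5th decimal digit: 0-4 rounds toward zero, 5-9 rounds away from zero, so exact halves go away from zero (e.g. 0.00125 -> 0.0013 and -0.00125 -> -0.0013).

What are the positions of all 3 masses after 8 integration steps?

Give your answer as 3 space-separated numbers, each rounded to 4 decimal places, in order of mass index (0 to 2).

Answer: 5.3337 9.9432 14.0334

Derivation:
Step 0: x=[7.0000 11.0000 16.0000] v=[0.0000 0.0000 0.0000]
Step 1: x=[6.2500 11.2500 16.0000] v=[-3.0000 1.0000 0.0000]
Step 2: x=[5.1875 11.4375 16.0625] v=[-4.2500 0.7500 0.2500]
Step 3: x=[4.3906 11.2188 16.2188] v=[-3.1875 -0.8750 0.6250]
Step 4: x=[4.2031 10.5430 16.3751] v=[-0.7499 -2.7032 0.6250]
Step 5: x=[4.5498 9.7403 16.3233] v=[1.3869 -3.2110 -0.2071]
Step 6: x=[5.0567 9.2857 15.8758] v=[2.0276 -1.8185 -1.7901]
Step 7: x=[5.3567 9.4214 15.0308] v=[1.1999 0.5426 -3.3802]
Step 8: x=[5.3337 9.9432 14.0334] v=[-0.0921 2.0873 -3.9896]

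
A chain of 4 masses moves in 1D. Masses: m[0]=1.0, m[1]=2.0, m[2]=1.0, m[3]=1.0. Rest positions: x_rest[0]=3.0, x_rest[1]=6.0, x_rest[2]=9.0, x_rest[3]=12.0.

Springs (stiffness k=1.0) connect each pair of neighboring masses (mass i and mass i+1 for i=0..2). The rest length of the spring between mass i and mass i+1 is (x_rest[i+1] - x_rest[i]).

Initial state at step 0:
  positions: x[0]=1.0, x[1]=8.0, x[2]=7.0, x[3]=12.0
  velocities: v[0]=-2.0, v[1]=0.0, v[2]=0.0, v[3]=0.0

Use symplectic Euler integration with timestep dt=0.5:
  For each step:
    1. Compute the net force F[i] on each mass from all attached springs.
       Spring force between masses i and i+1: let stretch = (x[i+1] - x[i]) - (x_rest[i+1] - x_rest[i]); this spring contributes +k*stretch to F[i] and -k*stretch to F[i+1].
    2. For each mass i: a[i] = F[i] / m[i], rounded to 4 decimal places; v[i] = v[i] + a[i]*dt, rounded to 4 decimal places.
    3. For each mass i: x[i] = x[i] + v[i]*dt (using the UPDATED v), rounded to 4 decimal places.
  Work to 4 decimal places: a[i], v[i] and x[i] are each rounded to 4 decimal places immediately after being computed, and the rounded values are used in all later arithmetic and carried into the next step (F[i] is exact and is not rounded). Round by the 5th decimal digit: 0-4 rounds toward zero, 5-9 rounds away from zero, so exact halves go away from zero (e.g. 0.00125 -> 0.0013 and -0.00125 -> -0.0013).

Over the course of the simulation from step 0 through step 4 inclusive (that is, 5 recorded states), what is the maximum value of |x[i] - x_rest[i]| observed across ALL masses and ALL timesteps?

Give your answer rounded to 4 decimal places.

Answer: 2.6523

Derivation:
Step 0: x=[1.0000 8.0000 7.0000 12.0000] v=[-2.0000 0.0000 0.0000 0.0000]
Step 1: x=[1.0000 7.0000 8.5000 11.5000] v=[0.0000 -2.0000 3.0000 -1.0000]
Step 2: x=[1.7500 5.4375 10.3750 11.0000] v=[1.5000 -3.1250 3.7500 -1.0000]
Step 3: x=[2.6719 4.0313 11.1719 11.0938] v=[1.8438 -2.8125 1.5938 0.1875]
Step 4: x=[3.1837 3.3477 10.1641 11.9571] v=[1.0235 -1.3672 -2.0156 1.7266]
Max displacement = 2.6523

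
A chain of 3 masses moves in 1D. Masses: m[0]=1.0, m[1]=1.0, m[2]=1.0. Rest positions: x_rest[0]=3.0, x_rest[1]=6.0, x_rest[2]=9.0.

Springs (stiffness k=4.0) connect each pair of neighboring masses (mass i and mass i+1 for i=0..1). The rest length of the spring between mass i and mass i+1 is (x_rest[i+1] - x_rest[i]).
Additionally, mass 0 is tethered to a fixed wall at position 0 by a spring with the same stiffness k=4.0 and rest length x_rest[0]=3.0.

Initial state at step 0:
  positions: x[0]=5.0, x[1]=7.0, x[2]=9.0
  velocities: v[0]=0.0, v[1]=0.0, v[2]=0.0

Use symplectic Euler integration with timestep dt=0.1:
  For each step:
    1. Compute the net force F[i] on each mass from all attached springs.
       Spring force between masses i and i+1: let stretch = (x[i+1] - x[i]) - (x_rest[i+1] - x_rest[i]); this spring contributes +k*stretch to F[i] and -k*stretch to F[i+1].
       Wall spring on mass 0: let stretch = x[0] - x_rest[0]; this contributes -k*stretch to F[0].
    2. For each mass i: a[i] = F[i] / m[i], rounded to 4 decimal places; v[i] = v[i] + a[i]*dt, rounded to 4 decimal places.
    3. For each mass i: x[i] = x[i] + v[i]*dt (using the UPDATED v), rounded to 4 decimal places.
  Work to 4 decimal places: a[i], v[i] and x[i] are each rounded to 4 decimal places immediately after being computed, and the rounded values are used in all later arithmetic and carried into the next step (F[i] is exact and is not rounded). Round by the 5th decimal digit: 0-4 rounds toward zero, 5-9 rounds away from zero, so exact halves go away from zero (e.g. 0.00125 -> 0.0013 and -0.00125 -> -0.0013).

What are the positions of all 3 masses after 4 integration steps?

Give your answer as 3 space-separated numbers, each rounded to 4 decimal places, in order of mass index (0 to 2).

Step 0: x=[5.0000 7.0000 9.0000] v=[0.0000 0.0000 0.0000]
Step 1: x=[4.8800 7.0000 9.0400] v=[-1.2000 0.0000 0.4000]
Step 2: x=[4.6496 6.9968 9.1184] v=[-2.3040 -0.0320 0.7840]
Step 3: x=[4.3271 6.9846 9.2319] v=[-3.2250 -0.1222 1.1354]
Step 4: x=[3.9378 6.9560 9.3756] v=[-3.8928 -0.2863 1.4365]

Answer: 3.9378 6.9560 9.3756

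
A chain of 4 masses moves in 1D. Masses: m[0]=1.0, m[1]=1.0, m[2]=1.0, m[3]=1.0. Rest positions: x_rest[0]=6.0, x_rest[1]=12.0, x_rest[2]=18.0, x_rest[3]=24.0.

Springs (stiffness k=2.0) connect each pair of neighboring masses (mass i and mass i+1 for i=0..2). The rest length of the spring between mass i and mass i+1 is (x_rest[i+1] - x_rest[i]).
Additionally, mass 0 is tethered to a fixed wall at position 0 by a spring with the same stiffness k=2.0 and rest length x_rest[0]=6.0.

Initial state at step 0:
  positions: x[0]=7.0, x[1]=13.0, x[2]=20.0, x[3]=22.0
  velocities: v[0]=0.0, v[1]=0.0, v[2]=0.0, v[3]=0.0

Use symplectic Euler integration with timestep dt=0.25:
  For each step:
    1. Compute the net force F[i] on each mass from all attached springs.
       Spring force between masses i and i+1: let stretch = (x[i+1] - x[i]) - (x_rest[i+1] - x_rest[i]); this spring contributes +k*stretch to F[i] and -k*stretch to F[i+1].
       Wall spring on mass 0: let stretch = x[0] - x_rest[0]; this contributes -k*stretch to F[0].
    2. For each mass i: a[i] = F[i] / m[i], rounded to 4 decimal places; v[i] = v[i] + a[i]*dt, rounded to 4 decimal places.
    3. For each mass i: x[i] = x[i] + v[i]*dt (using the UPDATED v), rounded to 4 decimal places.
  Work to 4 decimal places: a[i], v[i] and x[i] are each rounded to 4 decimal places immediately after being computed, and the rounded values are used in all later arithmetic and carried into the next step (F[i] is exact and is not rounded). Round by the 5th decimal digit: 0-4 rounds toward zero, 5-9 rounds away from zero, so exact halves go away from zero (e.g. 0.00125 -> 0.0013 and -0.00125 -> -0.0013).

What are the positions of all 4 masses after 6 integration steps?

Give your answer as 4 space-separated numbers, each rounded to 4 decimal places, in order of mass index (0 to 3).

Answer: 5.9593 11.1879 17.0776 25.8859

Derivation:
Step 0: x=[7.0000 13.0000 20.0000 22.0000] v=[0.0000 0.0000 0.0000 0.0000]
Step 1: x=[6.8750 13.1250 19.3750 22.5000] v=[-0.5000 0.5000 -2.5000 2.0000]
Step 2: x=[6.6719 13.2500 18.3594 23.3594] v=[-0.8125 0.5000 -4.0625 3.4375]
Step 3: x=[6.4571 13.1914 17.3301 24.3438] v=[-0.8594 -0.2344 -4.1172 3.9375]
Step 4: x=[6.2769 12.8084 16.6602 25.2015] v=[-0.7208 -1.5322 -2.6797 3.4307]
Step 5: x=[6.1285 12.0904 16.5765 25.7415] v=[-0.5935 -2.8721 -0.3350 2.1601]
Step 6: x=[5.9593 11.1879 17.0776 25.8859] v=[-0.6768 -3.6100 2.0045 0.5776]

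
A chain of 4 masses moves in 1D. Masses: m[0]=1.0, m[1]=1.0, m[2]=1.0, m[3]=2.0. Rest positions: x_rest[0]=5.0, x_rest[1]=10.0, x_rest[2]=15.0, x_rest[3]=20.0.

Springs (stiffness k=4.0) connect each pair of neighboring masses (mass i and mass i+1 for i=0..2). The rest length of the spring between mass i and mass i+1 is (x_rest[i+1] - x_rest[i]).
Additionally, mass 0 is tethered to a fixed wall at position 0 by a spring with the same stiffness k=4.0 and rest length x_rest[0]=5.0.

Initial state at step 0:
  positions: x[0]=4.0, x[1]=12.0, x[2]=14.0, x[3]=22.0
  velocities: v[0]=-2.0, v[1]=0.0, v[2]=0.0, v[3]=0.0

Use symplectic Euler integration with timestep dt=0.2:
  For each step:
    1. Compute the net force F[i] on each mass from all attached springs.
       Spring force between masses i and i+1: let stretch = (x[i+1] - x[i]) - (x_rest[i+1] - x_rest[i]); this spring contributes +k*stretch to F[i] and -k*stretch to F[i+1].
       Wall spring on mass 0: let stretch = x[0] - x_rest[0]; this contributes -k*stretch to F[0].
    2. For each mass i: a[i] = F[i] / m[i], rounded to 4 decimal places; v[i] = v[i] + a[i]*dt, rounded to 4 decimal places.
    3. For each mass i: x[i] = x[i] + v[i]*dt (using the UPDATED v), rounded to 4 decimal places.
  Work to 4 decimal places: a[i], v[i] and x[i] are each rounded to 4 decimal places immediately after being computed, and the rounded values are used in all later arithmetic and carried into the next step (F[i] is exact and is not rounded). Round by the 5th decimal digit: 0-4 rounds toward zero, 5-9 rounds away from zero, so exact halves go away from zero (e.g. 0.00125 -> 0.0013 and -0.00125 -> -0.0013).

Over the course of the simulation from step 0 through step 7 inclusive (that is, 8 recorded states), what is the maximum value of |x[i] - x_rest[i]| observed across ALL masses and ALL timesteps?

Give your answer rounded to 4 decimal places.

Answer: 2.7736

Derivation:
Step 0: x=[4.0000 12.0000 14.0000 22.0000] v=[-2.0000 0.0000 0.0000 0.0000]
Step 1: x=[4.2400 11.0400 14.9600 21.7600] v=[1.2000 -4.8000 4.8000 -1.2000]
Step 2: x=[4.8896 9.6192 16.3808 21.3760] v=[3.2480 -7.1040 7.1040 -1.9200]
Step 3: x=[5.5136 8.5235 17.5190 20.9924] v=[3.1200 -5.4784 5.6909 -1.9181]
Step 4: x=[5.7370 8.3855 17.7736 20.7309] v=[1.1170 -0.6899 1.2732 -1.3075]
Step 5: x=[5.4662 9.3259 16.9993 20.6328] v=[-1.3538 4.7018 -3.8714 -0.4904]
Step 6: x=[4.9384 10.8765 15.5786 20.6440] v=[-2.6390 7.7528 -7.1033 0.0562]
Step 7: x=[4.5706 12.2293 14.2161 20.6500] v=[-1.8392 6.7640 -6.8127 0.0300]
Max displacement = 2.7736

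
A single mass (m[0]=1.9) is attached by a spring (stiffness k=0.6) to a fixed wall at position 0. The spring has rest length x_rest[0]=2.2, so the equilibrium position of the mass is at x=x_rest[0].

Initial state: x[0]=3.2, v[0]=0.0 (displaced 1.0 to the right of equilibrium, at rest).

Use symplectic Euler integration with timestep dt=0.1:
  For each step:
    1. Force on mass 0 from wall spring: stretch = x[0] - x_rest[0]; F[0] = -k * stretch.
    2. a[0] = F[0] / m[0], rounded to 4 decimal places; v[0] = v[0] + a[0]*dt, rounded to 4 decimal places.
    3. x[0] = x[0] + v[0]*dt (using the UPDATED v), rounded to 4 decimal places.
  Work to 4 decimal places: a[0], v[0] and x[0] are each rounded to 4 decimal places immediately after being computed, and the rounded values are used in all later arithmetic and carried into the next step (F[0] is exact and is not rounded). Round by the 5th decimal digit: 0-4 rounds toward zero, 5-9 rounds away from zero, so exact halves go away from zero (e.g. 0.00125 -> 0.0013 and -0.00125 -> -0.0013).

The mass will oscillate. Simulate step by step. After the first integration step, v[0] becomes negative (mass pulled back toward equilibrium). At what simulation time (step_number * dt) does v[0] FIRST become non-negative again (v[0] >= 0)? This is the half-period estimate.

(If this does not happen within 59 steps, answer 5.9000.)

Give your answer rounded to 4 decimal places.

Step 0: x=[3.2000] v=[0.0000]
Step 1: x=[3.1968] v=[-0.0316]
Step 2: x=[3.1905] v=[-0.0631]
Step 3: x=[3.1811] v=[-0.0944]
Step 4: x=[3.1686] v=[-0.1254]
Step 5: x=[3.1530] v=[-0.1560]
Step 6: x=[3.1344] v=[-0.1861]
Step 7: x=[3.1128] v=[-0.2156]
Step 8: x=[3.0884] v=[-0.2444]
Step 9: x=[3.0612] v=[-0.2725]
Step 10: x=[3.0312] v=[-0.2997]
Step 11: x=[2.9986] v=[-0.3260]
Step 12: x=[2.9635] v=[-0.3512]
Step 13: x=[2.9260] v=[-0.3753]
Step 14: x=[2.8862] v=[-0.3982]
Step 15: x=[2.8442] v=[-0.4199]
Step 16: x=[2.8002] v=[-0.4402]
Step 17: x=[2.7543] v=[-0.4592]
Step 18: x=[2.7066] v=[-0.4767]
Step 19: x=[2.6573] v=[-0.4927]
Step 20: x=[2.6066] v=[-0.5071]
Step 21: x=[2.5546] v=[-0.5199]
Step 22: x=[2.5015] v=[-0.5311]
Step 23: x=[2.4474] v=[-0.5406]
Step 24: x=[2.3926] v=[-0.5484]
Step 25: x=[2.3372] v=[-0.5545]
Step 26: x=[2.2813] v=[-0.5588]
Step 27: x=[2.2252] v=[-0.5614]
Step 28: x=[2.1690] v=[-0.5622]
Step 29: x=[2.1129] v=[-0.5612]
Step 30: x=[2.0571] v=[-0.5585]
Step 31: x=[2.0017] v=[-0.5540]
Step 32: x=[1.9469] v=[-0.5477]
Step 33: x=[1.8929] v=[-0.5397]
Step 34: x=[1.8399] v=[-0.5300]
Step 35: x=[1.7880] v=[-0.5186]
Step 36: x=[1.7374] v=[-0.5056]
Step 37: x=[1.6883] v=[-0.4910]
Step 38: x=[1.6408] v=[-0.4748]
Step 39: x=[1.5951] v=[-0.4571]
Step 40: x=[1.5513] v=[-0.4380]
Step 41: x=[1.5096] v=[-0.4175]
Step 42: x=[1.4700] v=[-0.3957]
Step 43: x=[1.4327] v=[-0.3727]
Step 44: x=[1.3979] v=[-0.3485]
Step 45: x=[1.3656] v=[-0.3232]
Step 46: x=[1.3359] v=[-0.2969]
Step 47: x=[1.3089] v=[-0.2696]
Step 48: x=[1.2848] v=[-0.2415]
Step 49: x=[1.2635] v=[-0.2126]
Step 50: x=[1.2452] v=[-0.1830]
Step 51: x=[1.2299] v=[-0.1529]
Step 52: x=[1.2177] v=[-0.1223]
Step 53: x=[1.2086] v=[-0.0913]
Step 54: x=[1.2026] v=[-0.0600]
Step 55: x=[1.1998] v=[-0.0285]
Step 56: x=[1.2001] v=[0.0031]
First v>=0 after going negative at step 56, time=5.6000

Answer: 5.6000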